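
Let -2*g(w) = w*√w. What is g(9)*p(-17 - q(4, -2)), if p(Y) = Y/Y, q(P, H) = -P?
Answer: -27/2 ≈ -13.500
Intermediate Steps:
p(Y) = 1
g(w) = -w^(3/2)/2 (g(w) = -w*√w/2 = -w^(3/2)/2)
g(9)*p(-17 - q(4, -2)) = -9^(3/2)/2*1 = -½*27*1 = -27/2*1 = -27/2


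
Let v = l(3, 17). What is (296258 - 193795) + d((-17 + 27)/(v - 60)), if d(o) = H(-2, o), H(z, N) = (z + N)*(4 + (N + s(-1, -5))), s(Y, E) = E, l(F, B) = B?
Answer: 189459175/1849 ≈ 1.0247e+5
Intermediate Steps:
v = 17
H(z, N) = (-1 + N)*(N + z) (H(z, N) = (z + N)*(4 + (N - 5)) = (N + z)*(4 + (-5 + N)) = (N + z)*(-1 + N) = (-1 + N)*(N + z))
d(o) = 2 + o² - 3*o (d(o) = o² - o - 1*(-2) + o*(-2) = o² - o + 2 - 2*o = 2 + o² - 3*o)
(296258 - 193795) + d((-17 + 27)/(v - 60)) = (296258 - 193795) + (2 + ((-17 + 27)/(17 - 60))² - 3*(-17 + 27)/(17 - 60)) = 102463 + (2 + (10/(-43))² - 30/(-43)) = 102463 + (2 + (10*(-1/43))² - 30*(-1)/43) = 102463 + (2 + (-10/43)² - 3*(-10/43)) = 102463 + (2 + 100/1849 + 30/43) = 102463 + 5088/1849 = 189459175/1849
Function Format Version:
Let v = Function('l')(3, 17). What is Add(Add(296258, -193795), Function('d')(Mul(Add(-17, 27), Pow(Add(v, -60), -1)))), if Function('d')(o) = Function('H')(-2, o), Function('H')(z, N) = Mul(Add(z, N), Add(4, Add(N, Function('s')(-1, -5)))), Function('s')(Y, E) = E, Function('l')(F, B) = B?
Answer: Rational(189459175, 1849) ≈ 1.0247e+5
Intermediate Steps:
v = 17
Function('H')(z, N) = Mul(Add(-1, N), Add(N, z)) (Function('H')(z, N) = Mul(Add(z, N), Add(4, Add(N, -5))) = Mul(Add(N, z), Add(4, Add(-5, N))) = Mul(Add(N, z), Add(-1, N)) = Mul(Add(-1, N), Add(N, z)))
Function('d')(o) = Add(2, Pow(o, 2), Mul(-3, o)) (Function('d')(o) = Add(Pow(o, 2), Mul(-1, o), Mul(-1, -2), Mul(o, -2)) = Add(Pow(o, 2), Mul(-1, o), 2, Mul(-2, o)) = Add(2, Pow(o, 2), Mul(-3, o)))
Add(Add(296258, -193795), Function('d')(Mul(Add(-17, 27), Pow(Add(v, -60), -1)))) = Add(Add(296258, -193795), Add(2, Pow(Mul(Add(-17, 27), Pow(Add(17, -60), -1)), 2), Mul(-3, Mul(Add(-17, 27), Pow(Add(17, -60), -1))))) = Add(102463, Add(2, Pow(Mul(10, Pow(-43, -1)), 2), Mul(-3, Mul(10, Pow(-43, -1))))) = Add(102463, Add(2, Pow(Mul(10, Rational(-1, 43)), 2), Mul(-3, Mul(10, Rational(-1, 43))))) = Add(102463, Add(2, Pow(Rational(-10, 43), 2), Mul(-3, Rational(-10, 43)))) = Add(102463, Add(2, Rational(100, 1849), Rational(30, 43))) = Add(102463, Rational(5088, 1849)) = Rational(189459175, 1849)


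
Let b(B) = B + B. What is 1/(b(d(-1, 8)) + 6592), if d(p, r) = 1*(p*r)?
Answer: 1/6576 ≈ 0.00015207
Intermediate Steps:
d(p, r) = p*r
b(B) = 2*B
1/(b(d(-1, 8)) + 6592) = 1/(2*(-1*8) + 6592) = 1/(2*(-8) + 6592) = 1/(-16 + 6592) = 1/6576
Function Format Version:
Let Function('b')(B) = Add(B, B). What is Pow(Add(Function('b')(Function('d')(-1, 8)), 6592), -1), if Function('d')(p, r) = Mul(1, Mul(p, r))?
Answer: Rational(1, 6576) ≈ 0.00015207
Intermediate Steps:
Function('d')(p, r) = Mul(p, r)
Function('b')(B) = Mul(2, B)
Pow(Add(Function('b')(Function('d')(-1, 8)), 6592), -1) = Pow(Add(Mul(2, Mul(-1, 8)), 6592), -1) = Pow(Add(Mul(2, -8), 6592), -1) = Pow(Add(-16, 6592), -1) = Pow(6576, -1) = Rational(1, 6576)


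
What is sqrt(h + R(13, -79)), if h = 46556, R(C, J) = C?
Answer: 19*sqrt(129) ≈ 215.80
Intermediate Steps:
sqrt(h + R(13, -79)) = sqrt(46556 + 13) = sqrt(46569) = 19*sqrt(129)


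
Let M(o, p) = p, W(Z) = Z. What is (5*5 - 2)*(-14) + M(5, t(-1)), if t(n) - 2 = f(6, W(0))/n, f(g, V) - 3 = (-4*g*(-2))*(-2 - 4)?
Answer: -35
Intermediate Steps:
f(g, V) = 3 - 48*g (f(g, V) = 3 + (-4*g*(-2))*(-2 - 4) = 3 + (8*g)*(-6) = 3 - 48*g)
t(n) = 2 - 285/n (t(n) = 2 + (3 - 48*6)/n = 2 + (3 - 288)/n = 2 - 285/n)
(5*5 - 2)*(-14) + M(5, t(-1)) = (5*5 - 2)*(-14) + (2 - 285/(-1)) = (25 - 2)*(-14) + (2 - 285*(-1)) = 23*(-14) + (2 + 285) = -322 + 287 = -35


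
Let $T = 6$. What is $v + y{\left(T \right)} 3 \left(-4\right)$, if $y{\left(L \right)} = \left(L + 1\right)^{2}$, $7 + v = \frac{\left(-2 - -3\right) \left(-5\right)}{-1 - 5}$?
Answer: $- \frac{3565}{6} \approx -594.17$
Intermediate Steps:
$v = - \frac{37}{6}$ ($v = -7 + \frac{\left(-2 - -3\right) \left(-5\right)}{-1 - 5} = -7 + \frac{\left(-2 + 3\right) \left(-5\right)}{-6} = -7 + 1 \left(-5\right) \left(- \frac{1}{6}\right) = -7 - - \frac{5}{6} = -7 + \frac{5}{6} = - \frac{37}{6} \approx -6.1667$)
$y{\left(L \right)} = \left(1 + L\right)^{2}$
$v + y{\left(T \right)} 3 \left(-4\right) = - \frac{37}{6} + \left(1 + 6\right)^{2} \cdot 3 \left(-4\right) = - \frac{37}{6} + 7^{2} \left(-12\right) = - \frac{37}{6} + 49 \left(-12\right) = - \frac{37}{6} - 588 = - \frac{3565}{6}$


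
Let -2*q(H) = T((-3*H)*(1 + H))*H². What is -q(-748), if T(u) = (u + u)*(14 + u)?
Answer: 1572122840374044288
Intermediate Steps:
T(u) = 2*u*(14 + u) (T(u) = (2*u)*(14 + u) = 2*u*(14 + u))
q(H) = 3*H³*(1 + H)*(14 - 3*H*(1 + H)) (q(H) = -2*((-3*H)*(1 + H))*(14 + (-3*H)*(1 + H))*H²/2 = -2*(-3*H*(1 + H))*(14 - 3*H*(1 + H))*H²/2 = -(-6*H*(1 + H)*(14 - 3*H*(1 + H)))*H²/2 = -(-3)*H³*(1 + H)*(14 - 3*H*(1 + H)) = 3*H³*(1 + H)*(14 - 3*H*(1 + H)))
-q(-748) = -(-3)*(-748)³*(1 - 748)*(-14 + 3*(-748)*(1 - 748)) = -(-3)*(-418508992)*(-747)*(-14 + 3*(-748)*(-747)) = -(-3)*(-418508992)*(-747)*(-14 + 1676268) = -(-3)*(-418508992)*(-747)*1676254 = -1*(-1572122840374044288) = 1572122840374044288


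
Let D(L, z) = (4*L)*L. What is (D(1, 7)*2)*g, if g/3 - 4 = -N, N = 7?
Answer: -72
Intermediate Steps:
D(L, z) = 4*L²
g = -9 (g = 12 + 3*(-1*7) = 12 + 3*(-7) = 12 - 21 = -9)
(D(1, 7)*2)*g = ((4*1²)*2)*(-9) = ((4*1)*2)*(-9) = (4*2)*(-9) = 8*(-9) = -72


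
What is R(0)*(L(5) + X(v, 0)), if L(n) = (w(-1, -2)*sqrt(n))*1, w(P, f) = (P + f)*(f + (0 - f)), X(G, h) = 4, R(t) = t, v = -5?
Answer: 0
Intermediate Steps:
w(P, f) = 0 (w(P, f) = (P + f)*(f - f) = (P + f)*0 = 0)
L(n) = 0 (L(n) = (0*sqrt(n))*1 = 0*1 = 0)
R(0)*(L(5) + X(v, 0)) = 0*(0 + 4) = 0*4 = 0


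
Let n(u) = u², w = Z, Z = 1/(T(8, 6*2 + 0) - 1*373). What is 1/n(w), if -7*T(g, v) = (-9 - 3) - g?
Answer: 6713281/49 ≈ 1.3701e+5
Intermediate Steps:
T(g, v) = 12/7 + g/7 (T(g, v) = -((-9 - 3) - g)/7 = -(-12 - g)/7 = 12/7 + g/7)
Z = -7/2591 (Z = 1/((12/7 + (⅐)*8) - 1*373) = 1/((12/7 + 8/7) - 373) = 1/(20/7 - 373) = 1/(-2591/7) = -7/2591 ≈ -0.0027017)
w = -7/2591 ≈ -0.0027017
1/n(w) = 1/((-7/2591)²) = 1/(49/6713281) = 6713281/49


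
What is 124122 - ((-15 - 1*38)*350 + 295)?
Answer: 142377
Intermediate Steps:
124122 - ((-15 - 1*38)*350 + 295) = 124122 - ((-15 - 38)*350 + 295) = 124122 - (-53*350 + 295) = 124122 - (-18550 + 295) = 124122 - 1*(-18255) = 124122 + 18255 = 142377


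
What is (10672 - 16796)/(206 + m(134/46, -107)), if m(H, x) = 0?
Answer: -3062/103 ≈ -29.728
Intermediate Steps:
(10672 - 16796)/(206 + m(134/46, -107)) = (10672 - 16796)/(206 + 0) = -6124/206 = -6124*1/206 = -3062/103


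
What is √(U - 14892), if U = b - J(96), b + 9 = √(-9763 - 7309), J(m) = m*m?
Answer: √(-24117 + 4*I*√1067) ≈ 0.4207 + 155.3*I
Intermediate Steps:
J(m) = m²
b = -9 + 4*I*√1067 (b = -9 + √(-9763 - 7309) = -9 + √(-17072) = -9 + 4*I*√1067 ≈ -9.0 + 130.66*I)
U = -9225 + 4*I*√1067 (U = (-9 + 4*I*√1067) - 1*96² = (-9 + 4*I*√1067) - 1*9216 = (-9 + 4*I*√1067) - 9216 = -9225 + 4*I*√1067 ≈ -9225.0 + 130.66*I)
√(U - 14892) = √((-9225 + 4*I*√1067) - 14892) = √(-24117 + 4*I*√1067)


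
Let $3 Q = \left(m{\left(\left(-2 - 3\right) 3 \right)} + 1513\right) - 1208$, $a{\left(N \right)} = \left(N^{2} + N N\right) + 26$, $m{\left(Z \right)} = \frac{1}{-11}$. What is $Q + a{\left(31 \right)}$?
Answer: $\frac{22546}{11} \approx 2049.6$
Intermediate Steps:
$m{\left(Z \right)} = - \frac{1}{11}$
$a{\left(N \right)} = 26 + 2 N^{2}$ ($a{\left(N \right)} = \left(N^{2} + N^{2}\right) + 26 = 2 N^{2} + 26 = 26 + 2 N^{2}$)
$Q = \frac{1118}{11}$ ($Q = \frac{\left(- \frac{1}{11} + 1513\right) - 1208}{3} = \frac{\frac{16642}{11} - 1208}{3} = \frac{1}{3} \cdot \frac{3354}{11} = \frac{1118}{11} \approx 101.64$)
$Q + a{\left(31 \right)} = \frac{1118}{11} + \left(26 + 2 \cdot 31^{2}\right) = \frac{1118}{11} + \left(26 + 2 \cdot 961\right) = \frac{1118}{11} + \left(26 + 1922\right) = \frac{1118}{11} + 1948 = \frac{22546}{11}$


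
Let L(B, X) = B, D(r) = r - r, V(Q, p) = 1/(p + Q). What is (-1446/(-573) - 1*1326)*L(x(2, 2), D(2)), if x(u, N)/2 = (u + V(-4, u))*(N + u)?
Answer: -3033408/191 ≈ -15882.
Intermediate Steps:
V(Q, p) = 1/(Q + p)
x(u, N) = 2*(N + u)*(u + 1/(-4 + u)) (x(u, N) = 2*((u + 1/(-4 + u))*(N + u)) = 2*((N + u)*(u + 1/(-4 + u))) = 2*(N + u)*(u + 1/(-4 + u)))
D(r) = 0
(-1446/(-573) - 1*1326)*L(x(2, 2), D(2)) = (-1446/(-573) - 1*1326)*(2*(2 + 2 + 2*(-4 + 2)*(2 + 2))/(-4 + 2)) = (-1446*(-1/573) - 1326)*(2*(2 + 2 + 2*(-2)*4)/(-2)) = (482/191 - 1326)*(2*(-½)*(2 + 2 - 16)) = -505568*(-1)*(-12)/(191*2) = -252784/191*12 = -3033408/191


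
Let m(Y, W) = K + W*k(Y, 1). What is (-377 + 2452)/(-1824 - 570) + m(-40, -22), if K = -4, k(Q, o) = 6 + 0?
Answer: -327659/2394 ≈ -136.87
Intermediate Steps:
k(Q, o) = 6
m(Y, W) = -4 + 6*W (m(Y, W) = -4 + W*6 = -4 + 6*W)
(-377 + 2452)/(-1824 - 570) + m(-40, -22) = (-377 + 2452)/(-1824 - 570) + (-4 + 6*(-22)) = 2075/(-2394) + (-4 - 132) = 2075*(-1/2394) - 136 = -2075/2394 - 136 = -327659/2394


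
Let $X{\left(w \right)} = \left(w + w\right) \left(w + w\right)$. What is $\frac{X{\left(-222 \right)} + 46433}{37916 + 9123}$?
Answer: $\frac{243569}{47039} \approx 5.178$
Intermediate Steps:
$X{\left(w \right)} = 4 w^{2}$ ($X{\left(w \right)} = 2 w 2 w = 4 w^{2}$)
$\frac{X{\left(-222 \right)} + 46433}{37916 + 9123} = \frac{4 \left(-222\right)^{2} + 46433}{37916 + 9123} = \frac{4 \cdot 49284 + 46433}{47039} = \left(197136 + 46433\right) \frac{1}{47039} = 243569 \cdot \frac{1}{47039} = \frac{243569}{47039}$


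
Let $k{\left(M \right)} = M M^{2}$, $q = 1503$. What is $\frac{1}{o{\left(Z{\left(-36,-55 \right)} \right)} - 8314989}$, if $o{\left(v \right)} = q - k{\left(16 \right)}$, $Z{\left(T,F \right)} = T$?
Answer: $- \frac{1}{8317582} \approx -1.2023 \cdot 10^{-7}$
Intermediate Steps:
$k{\left(M \right)} = M^{3}$
$o{\left(v \right)} = -2593$ ($o{\left(v \right)} = 1503 - 16^{3} = 1503 - 4096 = -2593$)
$\frac{1}{o{\left(Z{\left(-36,-55 \right)} \right)} - 8314989} = \frac{1}{-2593 - 8314989} = \frac{1}{-8317582} = - \frac{1}{8317582}$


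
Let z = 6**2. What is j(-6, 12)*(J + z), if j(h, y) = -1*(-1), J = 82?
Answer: 118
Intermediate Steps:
j(h, y) = 1
z = 36
j(-6, 12)*(J + z) = 1*(82 + 36) = 1*118 = 118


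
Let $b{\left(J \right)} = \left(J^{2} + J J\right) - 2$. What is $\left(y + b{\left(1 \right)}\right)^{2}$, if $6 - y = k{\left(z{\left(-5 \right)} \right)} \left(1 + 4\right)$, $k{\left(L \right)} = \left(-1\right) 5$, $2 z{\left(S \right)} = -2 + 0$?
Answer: $961$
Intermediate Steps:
$z{\left(S \right)} = -1$ ($z{\left(S \right)} = \frac{-2 + 0}{2} = \frac{1}{2} \left(-2\right) = -1$)
$k{\left(L \right)} = -5$
$b{\left(J \right)} = -2 + 2 J^{2}$ ($b{\left(J \right)} = \left(J^{2} + J^{2}\right) - 2 = 2 J^{2} - 2 = -2 + 2 J^{2}$)
$y = 31$ ($y = 6 - - 5 \left(1 + 4\right) = 6 - \left(-5\right) 5 = 6 - -25 = 6 + 25 = 31$)
$\left(y + b{\left(1 \right)}\right)^{2} = \left(31 - \left(2 - 2 \cdot 1^{2}\right)\right)^{2} = \left(31 + \left(-2 + 2 \cdot 1\right)\right)^{2} = \left(31 + \left(-2 + 2\right)\right)^{2} = \left(31 + 0\right)^{2} = 31^{2} = 961$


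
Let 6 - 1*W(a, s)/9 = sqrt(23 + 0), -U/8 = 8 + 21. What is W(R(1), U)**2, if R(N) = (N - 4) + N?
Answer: 4779 - 972*sqrt(23) ≈ 117.45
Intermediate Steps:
U = -232 (U = -8*(8 + 21) = -8*29 = -232)
R(N) = -4 + 2*N (R(N) = (-4 + N) + N = -4 + 2*N)
W(a, s) = 54 - 9*sqrt(23) (W(a, s) = 54 - 9*sqrt(23 + 0) = 54 - 9*sqrt(23))
W(R(1), U)**2 = (54 - 9*sqrt(23))**2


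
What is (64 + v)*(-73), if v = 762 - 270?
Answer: -40588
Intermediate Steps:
v = 492
(64 + v)*(-73) = (64 + 492)*(-73) = 556*(-73) = -40588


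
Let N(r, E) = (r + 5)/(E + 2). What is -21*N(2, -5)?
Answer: 49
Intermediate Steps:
N(r, E) = (5 + r)/(2 + E)
-21*N(2, -5) = -21*(5 + 2)/(2 - 5) = -21*7/(-3) = -(-7)*7 = -21*(-7/3) = 49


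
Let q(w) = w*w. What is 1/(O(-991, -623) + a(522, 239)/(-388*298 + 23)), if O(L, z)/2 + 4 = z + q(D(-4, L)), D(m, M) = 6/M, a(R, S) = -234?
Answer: -113529545681/142365812153748 ≈ -0.00079745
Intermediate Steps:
q(w) = w**2
O(L, z) = -8 + 2*z + 72/L**2 (O(L, z) = -8 + 2*(z + (6/L)**2) = -8 + 2*(z + 36/L**2) = -8 + (2*z + 72/L**2) = -8 + 2*z + 72/L**2)
1/(O(-991, -623) + a(522, 239)/(-388*298 + 23)) = 1/((-8 + 2*(-623) + 72/(-991)**2) - 234/(-388*298 + 23)) = 1/((-8 - 1246 + 72*(1/982081)) - 234/(-115624 + 23)) = 1/((-8 - 1246 + 72/982081) - 234/(-115601)) = 1/(-1231529502/982081 - 234*(-1/115601)) = 1/(-1231529502/982081 + 234/115601) = 1/(-142365812153748/113529545681) = -113529545681/142365812153748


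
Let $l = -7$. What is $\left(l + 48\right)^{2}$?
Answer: $1681$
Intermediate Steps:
$\left(l + 48\right)^{2} = \left(-7 + 48\right)^{2} = 41^{2} = 1681$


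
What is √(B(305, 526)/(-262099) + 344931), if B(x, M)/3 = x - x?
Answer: √344931 ≈ 587.31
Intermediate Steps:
B(x, M) = 0 (B(x, M) = 3*(x - x) = 3*0 = 0)
√(B(305, 526)/(-262099) + 344931) = √(0/(-262099) + 344931) = √(0*(-1/262099) + 344931) = √(0 + 344931) = √344931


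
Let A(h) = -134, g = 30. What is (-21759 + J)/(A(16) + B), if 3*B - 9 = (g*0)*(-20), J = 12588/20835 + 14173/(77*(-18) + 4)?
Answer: 208935297023/1257336690 ≈ 166.17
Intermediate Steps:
J = -92632613/9597990 (J = 12588*(1/20835) + 14173/(-1386 + 4) = 4196/6945 + 14173/(-1382) = 4196/6945 + 14173*(-1/1382) = 4196/6945 - 14173/1382 = -92632613/9597990 ≈ -9.6512)
B = 3 (B = 3 + ((30*0)*(-20))/3 = 3 + (0*(-20))/3 = 3 + (⅓)*0 = 3 + 0 = 3)
(-21759 + J)/(A(16) + B) = (-21759 - 92632613/9597990)/(-134 + 3) = -208935297023/9597990/(-131) = -208935297023/9597990*(-1/131) = 208935297023/1257336690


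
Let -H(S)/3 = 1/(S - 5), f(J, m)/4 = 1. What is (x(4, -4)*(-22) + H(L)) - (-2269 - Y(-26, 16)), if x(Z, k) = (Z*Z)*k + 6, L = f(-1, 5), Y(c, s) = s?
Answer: 3564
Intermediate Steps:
f(J, m) = 4 (f(J, m) = 4*1 = 4)
L = 4
H(S) = -3/(-5 + S) (H(S) = -3/(S - 5) = -3/(-5 + S))
x(Z, k) = 6 + k*Z**2 (x(Z, k) = Z**2*k + 6 = k*Z**2 + 6 = 6 + k*Z**2)
(x(4, -4)*(-22) + H(L)) - (-2269 - Y(-26, 16)) = ((6 - 4*4**2)*(-22) - 3/(-5 + 4)) - (-2269 - 1*16) = ((6 - 4*16)*(-22) - 3/(-1)) - (-2269 - 16) = ((6 - 64)*(-22) - 3*(-1)) - 1*(-2285) = (-58*(-22) + 3) + 2285 = (1276 + 3) + 2285 = 1279 + 2285 = 3564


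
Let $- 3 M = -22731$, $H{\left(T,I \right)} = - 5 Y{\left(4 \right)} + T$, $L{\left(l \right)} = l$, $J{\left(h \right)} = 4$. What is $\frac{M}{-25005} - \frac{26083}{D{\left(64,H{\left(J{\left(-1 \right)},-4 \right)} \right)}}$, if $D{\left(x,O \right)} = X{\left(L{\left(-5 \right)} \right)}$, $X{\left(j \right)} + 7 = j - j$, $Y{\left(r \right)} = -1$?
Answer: $\frac{652152376}{175035} \approx 3725.8$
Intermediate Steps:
$X{\left(j \right)} = -7$ ($X{\left(j \right)} = -7 + \left(j - j\right) = -7 + 0 = -7$)
$H{\left(T,I \right)} = 5 + T$ ($H{\left(T,I \right)} = \left(-5\right) \left(-1\right) + T = 5 + T$)
$M = 7577$ ($M = \left(- \frac{1}{3}\right) \left(-22731\right) = 7577$)
$D{\left(x,O \right)} = -7$
$\frac{M}{-25005} - \frac{26083}{D{\left(64,H{\left(J{\left(-1 \right)},-4 \right)} \right)}} = \frac{7577}{-25005} - \frac{26083}{-7} = 7577 \left(- \frac{1}{25005}\right) - - \frac{26083}{7} = - \frac{7577}{25005} + \frac{26083}{7} = \frac{652152376}{175035}$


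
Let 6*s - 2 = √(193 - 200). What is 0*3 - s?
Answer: -⅓ - I*√7/6 ≈ -0.33333 - 0.44096*I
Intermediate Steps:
s = ⅓ + I*√7/6 (s = ⅓ + √(193 - 200)/6 = ⅓ + √(-7)/6 = ⅓ + (I*√7)/6 = ⅓ + I*√7/6 ≈ 0.33333 + 0.44096*I)
0*3 - s = 0*3 - (⅓ + I*√7/6) = 0 + (-⅓ - I*√7/6) = -⅓ - I*√7/6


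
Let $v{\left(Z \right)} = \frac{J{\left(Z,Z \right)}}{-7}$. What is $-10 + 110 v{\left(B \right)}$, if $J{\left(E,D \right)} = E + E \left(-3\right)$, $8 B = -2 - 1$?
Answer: $- \frac{305}{14} \approx -21.786$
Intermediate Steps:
$B = - \frac{3}{8}$ ($B = \frac{-2 - 1}{8} = \frac{1}{8} \left(-3\right) = - \frac{3}{8} \approx -0.375$)
$J{\left(E,D \right)} = - 2 E$ ($J{\left(E,D \right)} = E - 3 E = - 2 E$)
$v{\left(Z \right)} = \frac{2 Z}{7}$ ($v{\left(Z \right)} = \frac{\left(-2\right) Z}{-7} = - 2 Z \left(- \frac{1}{7}\right) = \frac{2 Z}{7}$)
$-10 + 110 v{\left(B \right)} = -10 + 110 \cdot \frac{2}{7} \left(- \frac{3}{8}\right) = -10 + 110 \left(- \frac{3}{28}\right) = -10 - \frac{165}{14} = - \frac{305}{14}$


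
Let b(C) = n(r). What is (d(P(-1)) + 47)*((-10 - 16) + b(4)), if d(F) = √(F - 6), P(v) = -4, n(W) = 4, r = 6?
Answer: -1034 - 22*I*√10 ≈ -1034.0 - 69.57*I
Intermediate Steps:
b(C) = 4
d(F) = √(-6 + F)
(d(P(-1)) + 47)*((-10 - 16) + b(4)) = (√(-6 - 4) + 47)*((-10 - 16) + 4) = (√(-10) + 47)*(-26 + 4) = (I*√10 + 47)*(-22) = (47 + I*√10)*(-22) = -1034 - 22*I*√10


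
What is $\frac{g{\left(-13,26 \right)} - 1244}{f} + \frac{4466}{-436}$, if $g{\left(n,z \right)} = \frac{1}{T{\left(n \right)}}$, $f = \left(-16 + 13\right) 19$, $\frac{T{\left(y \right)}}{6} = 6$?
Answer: $\frac{136331}{11772} \approx 11.581$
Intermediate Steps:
$T{\left(y \right)} = 36$ ($T{\left(y \right)} = 6 \cdot 6 = 36$)
$f = -57$ ($f = \left(-3\right) 19 = -57$)
$g{\left(n,z \right)} = \frac{1}{36}$
$\frac{g{\left(-13,26 \right)} - 1244}{f} + \frac{4466}{-436} = \frac{\frac{1}{36} - 1244}{-57} + \frac{4466}{-436} = \left(- \frac{44783}{36}\right) \left(- \frac{1}{57}\right) + 4466 \left(- \frac{1}{436}\right) = \frac{2357}{108} - \frac{2233}{218} = \frac{136331}{11772}$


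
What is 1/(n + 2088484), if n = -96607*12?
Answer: 1/929200 ≈ 1.0762e-6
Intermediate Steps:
n = -1159284
1/(n + 2088484) = 1/(-1159284 + 2088484) = 1/929200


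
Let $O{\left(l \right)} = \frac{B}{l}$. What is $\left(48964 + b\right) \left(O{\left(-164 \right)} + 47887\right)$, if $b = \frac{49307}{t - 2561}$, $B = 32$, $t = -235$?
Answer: $\frac{89564535076761}{38212} \approx 2.3439 \cdot 10^{9}$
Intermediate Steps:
$b = - \frac{49307}{2796}$ ($b = \frac{49307}{-235 - 2561} = \frac{49307}{-2796} = 49307 \left(- \frac{1}{2796}\right) = - \frac{49307}{2796} \approx -17.635$)
$O{\left(l \right)} = \frac{32}{l}$
$\left(48964 + b\right) \left(O{\left(-164 \right)} + 47887\right) = \left(48964 - \frac{49307}{2796}\right) \left(\frac{32}{-164} + 47887\right) = \frac{136854037 \left(32 \left(- \frac{1}{164}\right) + 47887\right)}{2796} = \frac{136854037 \left(- \frac{8}{41} + 47887\right)}{2796} = \frac{136854037}{2796} \cdot \frac{1963359}{41} = \frac{89564535076761}{38212}$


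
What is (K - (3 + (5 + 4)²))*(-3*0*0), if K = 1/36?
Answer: 0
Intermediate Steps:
K = 1/36 ≈ 0.027778
(K - (3 + (5 + 4)²))*(-3*0*0) = (1/36 - (3 + (5 + 4)²))*(-3*0*0) = (1/36 - (3 + 9²))*(0*0) = (1/36 - (3 + 81))*0 = (1/36 - 1*84)*0 = (1/36 - 84)*0 = -3023/36*0 = 0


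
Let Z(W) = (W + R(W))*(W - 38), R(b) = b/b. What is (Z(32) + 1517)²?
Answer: 1739761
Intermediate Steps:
R(b) = 1
Z(W) = (1 + W)*(-38 + W) (Z(W) = (W + 1)*(W - 38) = (1 + W)*(-38 + W))
(Z(32) + 1517)² = ((-38 + 32² - 37*32) + 1517)² = ((-38 + 1024 - 1184) + 1517)² = (-198 + 1517)² = 1319² = 1739761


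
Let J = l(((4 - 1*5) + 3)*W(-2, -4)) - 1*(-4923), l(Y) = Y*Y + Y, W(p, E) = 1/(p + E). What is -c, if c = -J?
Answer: 44305/9 ≈ 4922.8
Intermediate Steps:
W(p, E) = 1/(E + p)
l(Y) = Y + Y**2 (l(Y) = Y**2 + Y = Y + Y**2)
J = 44305/9 (J = (((4 - 1*5) + 3)/(-4 - 2))*(1 + ((4 - 1*5) + 3)/(-4 - 2)) - 1*(-4923) = (((4 - 5) + 3)/(-6))*(1 + ((4 - 5) + 3)/(-6)) + 4923 = ((-1 + 3)*(-1/6))*(1 + (-1 + 3)*(-1/6)) + 4923 = (2*(-1/6))*(1 + 2*(-1/6)) + 4923 = -(1 - 1/3)/3 + 4923 = -1/3*2/3 + 4923 = -2/9 + 4923 = 44305/9 ≈ 4922.8)
c = -44305/9 (c = -1*44305/9 = -44305/9 ≈ -4922.8)
-c = -1*(-44305/9) = 44305/9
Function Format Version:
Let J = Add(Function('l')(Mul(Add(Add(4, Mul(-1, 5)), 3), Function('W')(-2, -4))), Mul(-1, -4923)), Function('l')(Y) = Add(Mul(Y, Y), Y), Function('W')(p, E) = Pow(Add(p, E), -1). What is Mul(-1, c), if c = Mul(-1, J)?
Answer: Rational(44305, 9) ≈ 4922.8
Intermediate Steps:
Function('W')(p, E) = Pow(Add(E, p), -1)
Function('l')(Y) = Add(Y, Pow(Y, 2)) (Function('l')(Y) = Add(Pow(Y, 2), Y) = Add(Y, Pow(Y, 2)))
J = Rational(44305, 9) (J = Add(Mul(Mul(Add(Add(4, Mul(-1, 5)), 3), Pow(Add(-4, -2), -1)), Add(1, Mul(Add(Add(4, Mul(-1, 5)), 3), Pow(Add(-4, -2), -1)))), Mul(-1, -4923)) = Add(Mul(Mul(Add(Add(4, -5), 3), Pow(-6, -1)), Add(1, Mul(Add(Add(4, -5), 3), Pow(-6, -1)))), 4923) = Add(Mul(Mul(Add(-1, 3), Rational(-1, 6)), Add(1, Mul(Add(-1, 3), Rational(-1, 6)))), 4923) = Add(Mul(Mul(2, Rational(-1, 6)), Add(1, Mul(2, Rational(-1, 6)))), 4923) = Add(Mul(Rational(-1, 3), Add(1, Rational(-1, 3))), 4923) = Add(Mul(Rational(-1, 3), Rational(2, 3)), 4923) = Add(Rational(-2, 9), 4923) = Rational(44305, 9) ≈ 4922.8)
c = Rational(-44305, 9) (c = Mul(-1, Rational(44305, 9)) = Rational(-44305, 9) ≈ -4922.8)
Mul(-1, c) = Mul(-1, Rational(-44305, 9)) = Rational(44305, 9)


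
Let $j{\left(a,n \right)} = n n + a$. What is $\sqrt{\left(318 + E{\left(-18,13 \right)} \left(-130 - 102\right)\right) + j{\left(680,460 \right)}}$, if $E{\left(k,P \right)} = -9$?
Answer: $3 \sqrt{23854} \approx 463.34$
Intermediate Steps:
$j{\left(a,n \right)} = a + n^{2}$ ($j{\left(a,n \right)} = n^{2} + a = a + n^{2}$)
$\sqrt{\left(318 + E{\left(-18,13 \right)} \left(-130 - 102\right)\right) + j{\left(680,460 \right)}} = \sqrt{\left(318 - 9 \left(-130 - 102\right)\right) + \left(680 + 460^{2}\right)} = \sqrt{\left(318 - -2088\right) + \left(680 + 211600\right)} = \sqrt{\left(318 + 2088\right) + 212280} = \sqrt{2406 + 212280} = \sqrt{214686} = 3 \sqrt{23854}$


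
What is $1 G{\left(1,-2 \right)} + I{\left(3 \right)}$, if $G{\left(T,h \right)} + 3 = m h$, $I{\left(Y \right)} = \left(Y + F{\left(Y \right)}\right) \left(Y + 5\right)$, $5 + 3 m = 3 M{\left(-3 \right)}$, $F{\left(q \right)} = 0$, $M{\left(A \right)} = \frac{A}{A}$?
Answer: $\frac{67}{3} \approx 22.333$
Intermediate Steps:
$M{\left(A \right)} = 1$
$m = - \frac{2}{3}$ ($m = - \frac{5}{3} + \frac{3 \cdot 1}{3} = - \frac{5}{3} + \frac{1}{3} \cdot 3 = - \frac{5}{3} + 1 = - \frac{2}{3} \approx -0.66667$)
$I{\left(Y \right)} = Y \left(5 + Y\right)$ ($I{\left(Y \right)} = \left(Y + 0\right) \left(Y + 5\right) = Y \left(5 + Y\right)$)
$G{\left(T,h \right)} = -3 - \frac{2 h}{3}$
$1 G{\left(1,-2 \right)} + I{\left(3 \right)} = 1 \left(-3 - - \frac{4}{3}\right) + 3 \left(5 + 3\right) = 1 \left(-3 + \frac{4}{3}\right) + 3 \cdot 8 = 1 \left(- \frac{5}{3}\right) + 24 = - \frac{5}{3} + 24 = \frac{67}{3}$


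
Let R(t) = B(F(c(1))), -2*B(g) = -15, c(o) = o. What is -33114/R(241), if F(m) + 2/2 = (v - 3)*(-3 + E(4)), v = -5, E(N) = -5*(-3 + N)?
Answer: -22076/5 ≈ -4415.2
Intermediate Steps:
E(N) = 15 - 5*N
F(m) = 63 (F(m) = -1 + (-5 - 3)*(-3 + (15 - 5*4)) = -1 - 8*(-3 + (15 - 20)) = -1 - 8*(-3 - 5) = -1 - 8*(-8) = -1 + 64 = 63)
B(g) = 15/2 (B(g) = -½*(-15) = 15/2)
R(t) = 15/2
-33114/R(241) = -33114/15/2 = -33114*2/15 = -22076/5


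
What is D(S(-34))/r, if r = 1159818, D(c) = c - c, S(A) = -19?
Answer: 0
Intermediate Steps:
D(c) = 0
D(S(-34))/r = 0/1159818 = 0*(1/1159818) = 0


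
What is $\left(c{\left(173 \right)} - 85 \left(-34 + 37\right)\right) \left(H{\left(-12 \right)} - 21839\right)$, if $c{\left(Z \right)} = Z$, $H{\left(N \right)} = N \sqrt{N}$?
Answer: $1790798 + 1968 i \sqrt{3} \approx 1.7908 \cdot 10^{6} + 3408.7 i$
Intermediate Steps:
$H{\left(N \right)} = N^{\frac{3}{2}}$
$\left(c{\left(173 \right)} - 85 \left(-34 + 37\right)\right) \left(H{\left(-12 \right)} - 21839\right) = \left(173 - 85 \left(-34 + 37\right)\right) \left(\left(-12\right)^{\frac{3}{2}} - 21839\right) = \left(173 - 255\right) \left(- 24 i \sqrt{3} - 21839\right) = \left(173 - 255\right) \left(-21839 - 24 i \sqrt{3}\right) = - 82 \left(-21839 - 24 i \sqrt{3}\right) = 1790798 + 1968 i \sqrt{3}$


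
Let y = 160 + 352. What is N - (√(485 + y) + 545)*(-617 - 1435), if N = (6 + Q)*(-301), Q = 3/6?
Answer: 2232767/2 + 2052*√997 ≈ 1.1812e+6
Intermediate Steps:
y = 512
Q = ½ (Q = 3*(⅙) = ½ ≈ 0.50000)
N = -3913/2 (N = (6 + ½)*(-301) = (13/2)*(-301) = -3913/2 ≈ -1956.5)
N - (√(485 + y) + 545)*(-617 - 1435) = -3913/2 - (√(485 + 512) + 545)*(-617 - 1435) = -3913/2 - (√997 + 545)*(-2052) = -3913/2 - (545 + √997)*(-2052) = -3913/2 - (-1118340 - 2052*√997) = -3913/2 + (1118340 + 2052*√997) = 2232767/2 + 2052*√997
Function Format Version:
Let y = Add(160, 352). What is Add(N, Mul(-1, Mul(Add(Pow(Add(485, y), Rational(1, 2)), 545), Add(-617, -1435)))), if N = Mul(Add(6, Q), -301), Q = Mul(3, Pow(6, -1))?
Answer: Add(Rational(2232767, 2), Mul(2052, Pow(997, Rational(1, 2)))) ≈ 1.1812e+6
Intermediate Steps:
y = 512
Q = Rational(1, 2) (Q = Mul(3, Rational(1, 6)) = Rational(1, 2) ≈ 0.50000)
N = Rational(-3913, 2) (N = Mul(Add(6, Rational(1, 2)), -301) = Mul(Rational(13, 2), -301) = Rational(-3913, 2) ≈ -1956.5)
Add(N, Mul(-1, Mul(Add(Pow(Add(485, y), Rational(1, 2)), 545), Add(-617, -1435)))) = Add(Rational(-3913, 2), Mul(-1, Mul(Add(Pow(Add(485, 512), Rational(1, 2)), 545), Add(-617, -1435)))) = Add(Rational(-3913, 2), Mul(-1, Mul(Add(Pow(997, Rational(1, 2)), 545), -2052))) = Add(Rational(-3913, 2), Mul(-1, Mul(Add(545, Pow(997, Rational(1, 2))), -2052))) = Add(Rational(-3913, 2), Mul(-1, Add(-1118340, Mul(-2052, Pow(997, Rational(1, 2)))))) = Add(Rational(-3913, 2), Add(1118340, Mul(2052, Pow(997, Rational(1, 2))))) = Add(Rational(2232767, 2), Mul(2052, Pow(997, Rational(1, 2))))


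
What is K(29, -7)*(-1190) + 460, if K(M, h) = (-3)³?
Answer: 32590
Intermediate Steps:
K(M, h) = -27
K(29, -7)*(-1190) + 460 = -27*(-1190) + 460 = 32130 + 460 = 32590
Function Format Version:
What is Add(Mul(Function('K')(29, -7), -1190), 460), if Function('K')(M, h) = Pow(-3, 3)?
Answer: 32590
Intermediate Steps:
Function('K')(M, h) = -27
Add(Mul(Function('K')(29, -7), -1190), 460) = Add(Mul(-27, -1190), 460) = Add(32130, 460) = 32590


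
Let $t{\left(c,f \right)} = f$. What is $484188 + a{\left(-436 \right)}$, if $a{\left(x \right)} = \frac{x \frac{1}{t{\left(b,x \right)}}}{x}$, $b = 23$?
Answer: $\frac{211105967}{436} \approx 4.8419 \cdot 10^{5}$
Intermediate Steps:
$a{\left(x \right)} = \frac{1}{x}$ ($a{\left(x \right)} = \frac{x \frac{1}{x}}{x} = 1 \frac{1}{x} = \frac{1}{x}$)
$484188 + a{\left(-436 \right)} = 484188 + \frac{1}{-436} = 484188 - \frac{1}{436} = \frac{211105967}{436}$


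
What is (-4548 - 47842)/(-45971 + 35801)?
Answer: 5239/1017 ≈ 5.1514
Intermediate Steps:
(-4548 - 47842)/(-45971 + 35801) = -52390/(-10170) = -52390*(-1/10170) = 5239/1017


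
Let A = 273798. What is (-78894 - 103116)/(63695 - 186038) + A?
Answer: 11165816908/40781 ≈ 2.7380e+5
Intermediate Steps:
(-78894 - 103116)/(63695 - 186038) + A = (-78894 - 103116)/(63695 - 186038) + 273798 = -182010/(-122343) + 273798 = -182010*(-1/122343) + 273798 = 60670/40781 + 273798 = 11165816908/40781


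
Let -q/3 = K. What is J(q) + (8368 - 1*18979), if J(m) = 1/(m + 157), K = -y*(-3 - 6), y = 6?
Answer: -53056/5 ≈ -10611.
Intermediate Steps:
K = 54 (K = -6*(-3 - 6) = -6*(-9) = -1*(-54) = 54)
q = -162 (q = -3*54 = -162)
J(m) = 1/(157 + m)
J(q) + (8368 - 1*18979) = 1/(157 - 162) + (8368 - 1*18979) = 1/(-5) + (8368 - 18979) = -⅕ - 10611 = -53056/5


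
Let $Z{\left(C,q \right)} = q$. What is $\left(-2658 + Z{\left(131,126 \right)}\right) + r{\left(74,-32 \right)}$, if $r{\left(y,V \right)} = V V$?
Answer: $-1508$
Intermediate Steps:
$r{\left(y,V \right)} = V^{2}$
$\left(-2658 + Z{\left(131,126 \right)}\right) + r{\left(74,-32 \right)} = \left(-2658 + 126\right) + \left(-32\right)^{2} = -2532 + 1024 = -1508$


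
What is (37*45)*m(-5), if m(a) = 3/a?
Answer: -999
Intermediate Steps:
(37*45)*m(-5) = (37*45)*(3/(-5)) = 1665*(3*(-1/5)) = 1665*(-3/5) = -999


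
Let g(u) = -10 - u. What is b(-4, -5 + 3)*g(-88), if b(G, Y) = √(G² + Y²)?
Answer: 156*√5 ≈ 348.83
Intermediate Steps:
b(-4, -5 + 3)*g(-88) = √((-4)² + (-5 + 3)²)*(-10 - 1*(-88)) = √(16 + (-2)²)*(-10 + 88) = √(16 + 4)*78 = √20*78 = (2*√5)*78 = 156*√5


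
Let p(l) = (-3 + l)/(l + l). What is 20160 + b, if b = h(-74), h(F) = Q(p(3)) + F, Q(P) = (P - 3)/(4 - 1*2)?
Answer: 40169/2 ≈ 20085.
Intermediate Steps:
p(l) = (-3 + l)/(2*l) (p(l) = (-3 + l)/((2*l)) = (-3 + l)*(1/(2*l)) = (-3 + l)/(2*l))
Q(P) = -3/2 + P/2 (Q(P) = (-3 + P)/(4 - 2) = (-3 + P)/2 = (-3 + P)*(½) = -3/2 + P/2)
h(F) = -3/2 + F (h(F) = (-3/2 + ((½)*(-3 + 3)/3)/2) + F = (-3/2 + ((½)*(⅓)*0)/2) + F = (-3/2 + (½)*0) + F = (-3/2 + 0) + F = -3/2 + F)
b = -151/2 (b = -3/2 - 74 = -151/2 ≈ -75.500)
20160 + b = 20160 - 151/2 = 40169/2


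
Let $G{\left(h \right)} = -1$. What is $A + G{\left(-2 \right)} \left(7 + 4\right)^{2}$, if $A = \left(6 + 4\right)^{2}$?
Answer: $-21$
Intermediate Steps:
$A = 100$ ($A = 10^{2} = 100$)
$A + G{\left(-2 \right)} \left(7 + 4\right)^{2} = 100 - \left(7 + 4\right)^{2} = 100 - 11^{2} = 100 - 121 = -21$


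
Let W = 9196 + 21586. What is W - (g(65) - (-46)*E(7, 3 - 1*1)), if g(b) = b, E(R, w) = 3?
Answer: 30579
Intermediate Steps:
W = 30782
W - (g(65) - (-46)*E(7, 3 - 1*1)) = 30782 - (65 - (-46)*3) = 30782 - (65 - 1*(-138)) = 30782 - (65 + 138) = 30782 - 1*203 = 30782 - 203 = 30579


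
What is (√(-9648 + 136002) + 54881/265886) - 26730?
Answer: -7107077899/265886 + √126354 ≈ -26374.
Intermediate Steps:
(√(-9648 + 136002) + 54881/265886) - 26730 = (√126354 + 54881*(1/265886)) - 26730 = (√126354 + 54881/265886) - 26730 = (54881/265886 + √126354) - 26730 = -7107077899/265886 + √126354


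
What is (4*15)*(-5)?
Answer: -300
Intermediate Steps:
(4*15)*(-5) = 60*(-5) = -300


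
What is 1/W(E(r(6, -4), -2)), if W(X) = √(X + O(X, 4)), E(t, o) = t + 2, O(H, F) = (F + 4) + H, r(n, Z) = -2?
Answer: √2/4 ≈ 0.35355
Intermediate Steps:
O(H, F) = 4 + F + H (O(H, F) = (4 + F) + H = 4 + F + H)
E(t, o) = 2 + t
W(X) = √(8 + 2*X) (W(X) = √(X + (4 + 4 + X)) = √(X + (8 + X)) = √(8 + 2*X))
1/W(E(r(6, -4), -2)) = 1/(√(8 + 2*(2 - 2))) = 1/(√(8 + 2*0)) = 1/(√(8 + 0)) = 1/(√8) = 1/(2*√2) = √2/4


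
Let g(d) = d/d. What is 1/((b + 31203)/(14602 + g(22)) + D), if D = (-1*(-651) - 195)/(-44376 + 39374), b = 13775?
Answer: 36522103/109160494 ≈ 0.33457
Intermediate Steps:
g(d) = 1
D = -228/2501 (D = (651 - 195)/(-5002) = 456*(-1/5002) = -228/2501 ≈ -0.091164)
1/((b + 31203)/(14602 + g(22)) + D) = 1/((13775 + 31203)/(14602 + 1) - 228/2501) = 1/(44978/14603 - 228/2501) = 1/(109160494/36522103) = 36522103/109160494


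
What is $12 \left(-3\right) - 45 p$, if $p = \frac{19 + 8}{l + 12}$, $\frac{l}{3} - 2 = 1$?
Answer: $- \frac{657}{7} \approx -93.857$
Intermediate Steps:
$l = 9$ ($l = 6 + 3 \cdot 1 = 6 + 3 = 9$)
$p = \frac{9}{7}$ ($p = \frac{19 + 8}{9 + 12} = \frac{27}{21} = 27 \cdot \frac{1}{21} = \frac{9}{7} \approx 1.2857$)
$12 \left(-3\right) - 45 p = 12 \left(-3\right) - \frac{405}{7} = -36 - \frac{405}{7} = - \frac{657}{7}$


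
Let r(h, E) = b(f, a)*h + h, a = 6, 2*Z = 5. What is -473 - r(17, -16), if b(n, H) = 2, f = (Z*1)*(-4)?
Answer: -524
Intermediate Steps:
Z = 5/2 (Z = (½)*5 = 5/2 ≈ 2.5000)
f = -10 (f = ((5/2)*1)*(-4) = (5/2)*(-4) = -10)
r(h, E) = 3*h (r(h, E) = 2*h + h = 3*h)
-473 - r(17, -16) = -473 - 3*17 = -473 - 1*51 = -473 - 51 = -524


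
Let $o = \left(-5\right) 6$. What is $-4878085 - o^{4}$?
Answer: $-5688085$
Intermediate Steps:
$o = -30$
$-4878085 - o^{4} = -4878085 - \left(-30\right)^{4} = -4878085 - 810000 = -5688085$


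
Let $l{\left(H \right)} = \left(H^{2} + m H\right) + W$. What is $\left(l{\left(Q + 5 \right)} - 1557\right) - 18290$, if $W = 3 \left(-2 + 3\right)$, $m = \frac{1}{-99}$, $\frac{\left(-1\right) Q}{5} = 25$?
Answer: $- \frac{179612}{33} \approx -5442.8$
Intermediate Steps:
$Q = -125$ ($Q = \left(-5\right) 25 = -125$)
$m = - \frac{1}{99} \approx -0.010101$
$W = 3$ ($W = 3 \cdot 1 = 3$)
$l{\left(H \right)} = 3 + H^{2} - \frac{H}{99}$ ($l{\left(H \right)} = \left(H^{2} - \frac{H}{99}\right) + 3 = 3 + H^{2} - \frac{H}{99}$)
$\left(l{\left(Q + 5 \right)} - 1557\right) - 18290 = \left(\left(3 + \left(-125 + 5\right)^{2} - \frac{-125 + 5}{99}\right) - 1557\right) - 18290 = \left(\left(3 + \left(-120\right)^{2} - - \frac{40}{33}\right) - 1557\right) - 18290 = \left(\left(3 + 14400 + \frac{40}{33}\right) - 1557\right) - 18290 = \left(\frac{475339}{33} - 1557\right) - 18290 = \frac{423958}{33} - 18290 = - \frac{179612}{33}$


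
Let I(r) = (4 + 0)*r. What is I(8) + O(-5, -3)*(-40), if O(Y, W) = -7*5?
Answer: 1432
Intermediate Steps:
I(r) = 4*r
O(Y, W) = -35
I(8) + O(-5, -3)*(-40) = 4*8 - 35*(-40) = 32 + 1400 = 1432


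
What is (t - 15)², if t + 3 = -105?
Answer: 15129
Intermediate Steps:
t = -108 (t = -3 - 105 = -108)
(t - 15)² = (-108 - 15)² = (-123)² = 15129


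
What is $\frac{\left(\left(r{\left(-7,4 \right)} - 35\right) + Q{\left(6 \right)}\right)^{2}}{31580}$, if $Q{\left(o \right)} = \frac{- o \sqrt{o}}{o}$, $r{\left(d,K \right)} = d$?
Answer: $\frac{\left(42 + \sqrt{6}\right)^{2}}{31580} \approx 0.062564$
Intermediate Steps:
$Q{\left(o \right)} = - \sqrt{o}$ ($Q{\left(o \right)} = \frac{\left(-1\right) o^{\frac{3}{2}}}{o} = - \sqrt{o}$)
$\frac{\left(\left(r{\left(-7,4 \right)} - 35\right) + Q{\left(6 \right)}\right)^{2}}{31580} = \frac{\left(\left(-7 - 35\right) - \sqrt{6}\right)^{2}}{31580} = \left(-42 - \sqrt{6}\right)^{2} \cdot \frac{1}{31580} = \frac{\left(-42 - \sqrt{6}\right)^{2}}{31580}$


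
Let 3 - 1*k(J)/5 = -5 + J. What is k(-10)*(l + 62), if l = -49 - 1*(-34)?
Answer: 4230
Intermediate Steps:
l = -15 (l = -49 + 34 = -15)
k(J) = 40 - 5*J (k(J) = 15 - 5*(-5 + J) = 15 + (25 - 5*J) = 40 - 5*J)
k(-10)*(l + 62) = (40 - 5*(-10))*(-15 + 62) = (40 + 50)*47 = 90*47 = 4230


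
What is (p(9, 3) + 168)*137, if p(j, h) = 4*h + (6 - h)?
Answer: 25071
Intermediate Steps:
p(j, h) = 6 + 3*h
(p(9, 3) + 168)*137 = ((6 + 3*3) + 168)*137 = ((6 + 9) + 168)*137 = (15 + 168)*137 = 183*137 = 25071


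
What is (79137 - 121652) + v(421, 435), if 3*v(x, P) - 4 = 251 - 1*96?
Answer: -42462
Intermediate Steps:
v(x, P) = 53 (v(x, P) = 4/3 + (251 - 1*96)/3 = 4/3 + (251 - 96)/3 = 4/3 + (⅓)*155 = 4/3 + 155/3 = 53)
(79137 - 121652) + v(421, 435) = (79137 - 121652) + 53 = -42515 + 53 = -42462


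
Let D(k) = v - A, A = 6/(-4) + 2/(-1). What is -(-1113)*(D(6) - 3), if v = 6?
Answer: 14469/2 ≈ 7234.5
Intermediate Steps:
A = -7/2 (A = 6*(-1/4) + 2*(-1) = -3/2 - 2 = -7/2 ≈ -3.5000)
D(k) = 19/2 (D(k) = 6 - 1*(-7/2) = 6 + 7/2 = 19/2)
-(-1113)*(D(6) - 3) = -(-1113)*(19/2 - 3) = -(-1113)*13/2 = -371*(-39/2) = 14469/2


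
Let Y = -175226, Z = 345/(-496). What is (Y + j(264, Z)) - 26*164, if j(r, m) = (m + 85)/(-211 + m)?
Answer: -18846671305/105001 ≈ -1.7949e+5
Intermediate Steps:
Z = -345/496 (Z = 345*(-1/496) = -345/496 ≈ -0.69556)
j(r, m) = (85 + m)/(-211 + m)
(Y + j(264, Z)) - 26*164 = (-175226 + (85 - 345/496)/(-211 - 345/496)) - 26*164 = (-175226 + (41815/496)/(-105001/496)) - 4264 = (-175226 - 496/105001*41815/496) - 4264 = (-175226 - 41815/105001) - 4264 = -18398947041/105001 - 4264 = -18846671305/105001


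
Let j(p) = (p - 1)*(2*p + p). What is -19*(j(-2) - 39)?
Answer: 399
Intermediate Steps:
j(p) = 3*p*(-1 + p) (j(p) = (-1 + p)*(3*p) = 3*p*(-1 + p))
-19*(j(-2) - 39) = -19*(3*(-2)*(-1 - 2) - 39) = -19*(3*(-2)*(-3) - 39) = -19*(18 - 39) = -19*(-21) = 399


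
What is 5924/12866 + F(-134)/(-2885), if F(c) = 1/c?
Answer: 1145086013/2486933470 ≈ 0.46044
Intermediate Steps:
5924/12866 + F(-134)/(-2885) = 5924/12866 + 1/(-134*(-2885)) = 5924*(1/12866) - 1/134*(-1/2885) = 2962/6433 + 1/386590 = 1145086013/2486933470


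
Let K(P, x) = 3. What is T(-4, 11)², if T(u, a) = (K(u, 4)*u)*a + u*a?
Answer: 30976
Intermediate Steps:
T(u, a) = 4*a*u (T(u, a) = (3*u)*a + u*a = 3*a*u + a*u = 4*a*u)
T(-4, 11)² = (4*11*(-4))² = (-176)² = 30976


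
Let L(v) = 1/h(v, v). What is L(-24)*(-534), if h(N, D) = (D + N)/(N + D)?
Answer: -534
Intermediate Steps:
h(N, D) = 1 (h(N, D) = (D + N)/(D + N) = 1)
L(v) = 1 (L(v) = 1/1 = 1)
L(-24)*(-534) = 1*(-534) = -534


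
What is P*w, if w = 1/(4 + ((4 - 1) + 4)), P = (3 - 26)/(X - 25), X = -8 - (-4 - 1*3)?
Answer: 23/286 ≈ 0.080420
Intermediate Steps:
X = -1 (X = -8 - (-4 - 3) = -8 - 1*(-7) = -8 + 7 = -1)
P = 23/26 (P = (3 - 26)/(-1 - 25) = -23/(-26) = -23*(-1/26) = 23/26 ≈ 0.88461)
w = 1/11 (w = 1/(4 + (3 + 4)) = 1/(4 + 7) = 1/11 ≈ 0.090909)
P*w = (23/26)*(1/11) = 23/286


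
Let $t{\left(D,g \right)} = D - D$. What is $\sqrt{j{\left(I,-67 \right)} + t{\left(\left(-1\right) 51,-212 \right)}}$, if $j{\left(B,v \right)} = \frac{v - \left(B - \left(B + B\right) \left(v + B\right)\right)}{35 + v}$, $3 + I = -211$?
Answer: $\frac{i \sqrt{240830}}{8} \approx 61.343 i$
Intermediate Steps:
$I = -214$ ($I = -3 - 211 = -214$)
$t{\left(D,g \right)} = 0$
$j{\left(B,v \right)} = \frac{v - B + 2 B \left(B + v\right)}{35 + v}$ ($j{\left(B,v \right)} = \frac{v - \left(B - 2 B \left(B + v\right)\right)}{35 + v} = \frac{v + \left(2 B \left(B + v\right) - B\right)}{35 + v} = \frac{v + \left(- B + 2 B \left(B + v\right)\right)}{35 + v} = \frac{v - B + 2 B \left(B + v\right)}{35 + v}$)
$\sqrt{j{\left(I,-67 \right)} + t{\left(\left(-1\right) 51,-212 \right)}} = \sqrt{\frac{-67 - -214 + 2 \left(-214\right)^{2} + 2 \left(-214\right) \left(-67\right)}{35 - 67} + 0} = \sqrt{\frac{-67 + 214 + 2 \cdot 45796 + 28676}{-32} + 0} = \sqrt{- \frac{-67 + 214 + 91592 + 28676}{32} + 0} = \sqrt{\left(- \frac{1}{32}\right) 120415 + 0} = \sqrt{- \frac{120415}{32} + 0} = \sqrt{- \frac{120415}{32}} = \frac{i \sqrt{240830}}{8}$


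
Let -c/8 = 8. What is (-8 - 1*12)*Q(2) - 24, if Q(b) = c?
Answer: 1256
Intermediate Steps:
c = -64 (c = -8*8 = -64)
Q(b) = -64
(-8 - 1*12)*Q(2) - 24 = (-8 - 1*12)*(-64) - 24 = (-8 - 12)*(-64) - 24 = -20*(-64) - 24 = 1280 - 24 = 1256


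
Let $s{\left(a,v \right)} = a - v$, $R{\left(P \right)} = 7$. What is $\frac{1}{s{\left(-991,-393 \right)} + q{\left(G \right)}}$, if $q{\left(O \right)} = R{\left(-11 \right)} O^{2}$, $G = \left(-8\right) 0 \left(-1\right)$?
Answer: $- \frac{1}{598} \approx -0.0016722$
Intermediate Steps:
$G = 0$ ($G = 0 \left(-1\right) = 0$)
$q{\left(O \right)} = 7 O^{2}$
$\frac{1}{s{\left(-991,-393 \right)} + q{\left(G \right)}} = \frac{1}{\left(-991 - -393\right) + 7 \cdot 0^{2}} = \frac{1}{\left(-991 + 393\right) + 7 \cdot 0} = \frac{1}{-598 + 0} = \frac{1}{-598} = - \frac{1}{598}$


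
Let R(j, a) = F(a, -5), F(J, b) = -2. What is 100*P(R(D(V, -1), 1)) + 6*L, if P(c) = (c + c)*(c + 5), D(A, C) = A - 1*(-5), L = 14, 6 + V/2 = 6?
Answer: -1116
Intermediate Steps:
V = 0 (V = -12 + 2*6 = -12 + 12 = 0)
D(A, C) = 5 + A (D(A, C) = A + 5 = 5 + A)
R(j, a) = -2
P(c) = 2*c*(5 + c) (P(c) = (2*c)*(5 + c) = 2*c*(5 + c))
100*P(R(D(V, -1), 1)) + 6*L = 100*(2*(-2)*(5 - 2)) + 6*14 = 100*(2*(-2)*3) + 84 = 100*(-12) + 84 = -1200 + 84 = -1116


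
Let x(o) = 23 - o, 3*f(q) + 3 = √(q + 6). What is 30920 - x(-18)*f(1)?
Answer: 30961 - 41*√7/3 ≈ 30925.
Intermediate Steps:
f(q) = -1 + √(6 + q)/3 (f(q) = -1 + √(q + 6)/3 = -1 + √(6 + q)/3)
30920 - x(-18)*f(1) = 30920 - (23 - 1*(-18))*(-1 + √(6 + 1)/3) = 30920 - (23 + 18)*(-1 + √7/3) = 30920 - 41*(-1 + √7/3) = 30920 - (-41 + 41*√7/3) = 30920 + (41 - 41*√7/3) = 30961 - 41*√7/3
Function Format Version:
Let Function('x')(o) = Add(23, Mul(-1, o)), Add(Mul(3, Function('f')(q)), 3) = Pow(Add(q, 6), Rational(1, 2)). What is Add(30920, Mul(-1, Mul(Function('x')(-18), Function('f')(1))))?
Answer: Add(30961, Mul(Rational(-41, 3), Pow(7, Rational(1, 2)))) ≈ 30925.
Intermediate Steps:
Function('f')(q) = Add(-1, Mul(Rational(1, 3), Pow(Add(6, q), Rational(1, 2)))) (Function('f')(q) = Add(-1, Mul(Rational(1, 3), Pow(Add(q, 6), Rational(1, 2)))) = Add(-1, Mul(Rational(1, 3), Pow(Add(6, q), Rational(1, 2)))))
Add(30920, Mul(-1, Mul(Function('x')(-18), Function('f')(1)))) = Add(30920, Mul(-1, Mul(Add(23, Mul(-1, -18)), Add(-1, Mul(Rational(1, 3), Pow(Add(6, 1), Rational(1, 2))))))) = Add(30920, Mul(-1, Mul(Add(23, 18), Add(-1, Mul(Rational(1, 3), Pow(7, Rational(1, 2))))))) = Add(30920, Mul(-1, Mul(41, Add(-1, Mul(Rational(1, 3), Pow(7, Rational(1, 2))))))) = Add(30920, Mul(-1, Add(-41, Mul(Rational(41, 3), Pow(7, Rational(1, 2)))))) = Add(30920, Add(41, Mul(Rational(-41, 3), Pow(7, Rational(1, 2))))) = Add(30961, Mul(Rational(-41, 3), Pow(7, Rational(1, 2))))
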